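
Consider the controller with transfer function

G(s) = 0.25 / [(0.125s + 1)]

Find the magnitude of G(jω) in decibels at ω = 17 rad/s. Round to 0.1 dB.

At ω = 17 rad/s:
pole (1 + j17·0.125) = 1 + j2.125 → |·| ≈ 2.3485, ∠ ≈ 64.80°
|G| = 0.25 · 1 / (2.3485) ≈ 0.10645
Gain = 20 log₁₀(0.10645) ≈ -19.46 dB

-19.5 dB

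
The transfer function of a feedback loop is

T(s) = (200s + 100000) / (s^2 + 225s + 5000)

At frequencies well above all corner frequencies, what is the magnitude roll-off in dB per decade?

Each pole contributes −20 dB/decade at high frequency; each zero contributes +20 dB/decade.
Net: 1 zero(s) − 2 pole(s) → -20 dB/decade.

-20 dB/decade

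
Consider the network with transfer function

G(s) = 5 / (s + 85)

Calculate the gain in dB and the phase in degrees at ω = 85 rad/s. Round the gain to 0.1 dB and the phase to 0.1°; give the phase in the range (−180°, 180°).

Substitute s = j85:
Numerator: 5 = 5 + j0
Denominator: (j85) + 85 = 85 + j85
|N| = √(5² + 0²) ≈ 5, ∠N ≈ 0.00°
|D| = √(85² + 85²) ≈ 120.21, ∠D ≈ 45.00°
|G| = 5 / 120.21 ≈ 0.041594
Gain = 20 log₁₀(0.041594) ≈ -27.62 dB
∠G = 0.00° − 45.00° = -45.00°

-27.6 dB, -45.0°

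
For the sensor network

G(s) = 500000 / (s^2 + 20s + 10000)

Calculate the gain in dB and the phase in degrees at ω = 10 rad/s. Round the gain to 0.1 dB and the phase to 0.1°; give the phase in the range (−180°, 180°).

34.1 dB, -1.2°

At s = jω = j10:
quadratic: (j10)² + 20·j10 + 10000 = 9900 + j200 → |·| ≈ 9902, ∠ ≈ 1.16°
|G| = 500000 / 9902 ≈ 50.495
Gain = 20 log₁₀(50.495) ≈ 34.06 dB
∠G = 0.00° − 1.16° = -1.16°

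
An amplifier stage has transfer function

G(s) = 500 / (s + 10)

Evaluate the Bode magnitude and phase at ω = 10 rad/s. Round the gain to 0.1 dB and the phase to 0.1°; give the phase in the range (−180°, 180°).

Substitute s = j10:
Numerator: 500 = 500 + j0
Denominator: (j10) + 10 = 10 + j10
|N| = √(500² + 0²) ≈ 500, ∠N ≈ 0.00°
|D| = √(10² + 10²) ≈ 14.142, ∠D ≈ 45.00°
|G| = 500 / 14.142 ≈ 35.356
Gain = 20 log₁₀(35.356) ≈ 30.97 dB
∠G = 0.00° − 45.00° = -45.00°

31.0 dB, -45.0°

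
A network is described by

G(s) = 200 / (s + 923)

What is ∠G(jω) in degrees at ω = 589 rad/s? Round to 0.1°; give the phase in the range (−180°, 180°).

Substitute s = j589:
Numerator: 200 = 200 + j0
Denominator: (j589) + 923 = 923 + j589
|N| = √(200² + 0²) ≈ 200, ∠N ≈ 0.00°
|D| = √(923² + 589²) ≈ 1094.9, ∠D ≈ 32.54°
∠G = 0.00° − 32.54° = -32.54°

-32.5°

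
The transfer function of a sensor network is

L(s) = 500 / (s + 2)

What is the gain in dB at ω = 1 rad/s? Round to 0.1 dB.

Substitute s = j1:
Numerator: 500 = 500 + j0
Denominator: (j1) + 2 = 2 + j1
|N| = √(500² + 0²) ≈ 500, ∠N ≈ 0.00°
|D| = √(2² + 1²) ≈ 2.2361, ∠D ≈ 26.57°
|L| = 500 / 2.2361 ≈ 223.6
Gain = 20 log₁₀(223.6) ≈ 46.99 dB

47.0 dB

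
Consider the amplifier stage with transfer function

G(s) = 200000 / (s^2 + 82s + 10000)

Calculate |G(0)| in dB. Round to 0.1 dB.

G(0) = 200000 / 10000 = 20
20 log₁₀(20) ≈ 26.02 dB

26.0 dB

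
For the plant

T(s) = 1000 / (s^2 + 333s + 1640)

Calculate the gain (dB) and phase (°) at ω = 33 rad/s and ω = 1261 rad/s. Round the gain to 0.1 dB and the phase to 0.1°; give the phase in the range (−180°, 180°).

Substitute s = j33:
Numerator: 1000 = 1000 + j0
Denominator: (j33)^2 + 333(j33) + 1640 = 551 + j10989
|N| = √(1000² + 0²) ≈ 1000, ∠N ≈ 0.00°
|D| = √(551² + 10989²) ≈ 11003, ∠D ≈ 87.13°
|T| = 1000 / 11003 ≈ 0.090884
Gain = 20 log₁₀(0.090884) ≈ -20.83 dB
∠T = 0.00° − 87.13° = -87.13°

Substitute s = j1261:
Numerator: 1000 = 1000 + j0
Denominator: (j1261)^2 + 333(j1261) + 1640 = -1588481 + j419913
|N| = √(1000² + 0²) ≈ 1000, ∠N ≈ 0.00°
|D| = √(1588481² + 419913²) ≈ 1.643e+06, ∠D ≈ 165.19°
|T| = 1000 / 1.643e+06 ≈ 0.00060864
Gain = 20 log₁₀(0.00060864) ≈ -64.31 dB
∠T = 0.00° − 165.19° = -165.19°

ω = 33: -20.8 dB, -87.1°; ω = 1261: -64.3 dB, -165.2°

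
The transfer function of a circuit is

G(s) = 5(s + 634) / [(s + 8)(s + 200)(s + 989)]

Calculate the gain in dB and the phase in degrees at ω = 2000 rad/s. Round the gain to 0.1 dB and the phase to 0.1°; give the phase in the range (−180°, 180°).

At s = jω = j2000:
zero (s+634): 634 + j2000 → |·| = √(634²+2000²) = √4401956 ≈ 2098.1, ∠ = arctan(2000/634) ≈ 72.41°
pole (s+8): 8 + j2000 → |·| = √(8²+2000²) = √4000064 ≈ 2000, ∠ = arctan(2000/8) ≈ 89.77°
pole (s+200): 200 + j2000 → |·| = √(200²+2000²) = √4040000 ≈ 2010, ∠ = arctan(2000/200) ≈ 84.29°
pole (s+989): 989 + j2000 → |·| = √(989²+2000²) = √4978121 ≈ 2231.2, ∠ = arctan(2000/989) ≈ 63.69°
|G| = 5 · 2098.1 / 8.9694e+09 ≈ 1.1696e-06
Gain = 20 log₁₀(1.1696e-06) ≈ -118.64 dB
∠G = 72.41° − 237.75° = -165.34°

-118.6 dB, -165.3°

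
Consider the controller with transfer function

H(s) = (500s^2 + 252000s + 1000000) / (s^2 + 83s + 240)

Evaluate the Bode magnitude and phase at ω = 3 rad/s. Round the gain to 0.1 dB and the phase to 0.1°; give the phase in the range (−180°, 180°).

71.3 dB, -9.9°

Substitute s = j3:
Numerator: 500(j3)^2 + 252000(j3) + 1000000 = 995500 + j756000
Denominator: (j3)^2 + 83(j3) + 240 = 231 + j249
|N| = √(995500² + 756000²) ≈ 1.25e+06, ∠N ≈ 37.21°
|D| = √(231² + 249²) ≈ 339.65, ∠D ≈ 47.15°
|H| = 1.25e+06 / 339.65 ≈ 3680.3
Gain = 20 log₁₀(3680.3) ≈ 71.32 dB
∠H = 37.21° − 47.15° = -9.94°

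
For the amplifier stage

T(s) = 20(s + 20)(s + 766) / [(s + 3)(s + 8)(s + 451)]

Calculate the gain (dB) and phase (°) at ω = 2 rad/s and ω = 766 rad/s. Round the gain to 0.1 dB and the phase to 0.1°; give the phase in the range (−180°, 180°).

ω = 2: 27.2 dB, -42.1°; ω = 766: -29.9 dB, -105.2°

At s = jω = j2:
zero (s+20): 20 + j2 → |·| = √(20²+2²) = √404 ≈ 20.1, ∠ = arctan(2/20) ≈ 5.71°
zero (s+766): 766 + j2 → |·| = √(766²+2²) = √586760 ≈ 766, ∠ = arctan(2/766) ≈ 0.15°
pole (s+3): 3 + j2 → |·| = √(3²+2²) = √13 ≈ 3.6056, ∠ = arctan(2/3) ≈ 33.69°
pole (s+8): 8 + j2 → |·| = √(8²+2²) = √68 ≈ 8.2462, ∠ = arctan(2/8) ≈ 14.04°
pole (s+451): 451 + j2 → |·| = √(451²+2²) = √203405 ≈ 451, ∠ = arctan(2/451) ≈ 0.25°
|T| = 20 · 15397 / 13409 ≈ 22.965
Gain = 20 log₁₀(22.965) ≈ 27.22 dB
∠T = 5.86° − 47.98° = -42.12°

At s = jω = j766:
zero (s+20): 20 + j766 → |·| = √(20²+766²) = √587156 ≈ 766.26, ∠ = arctan(766/20) ≈ 88.50°
zero (s+766): 766 + j766 → |·| = √(766²+766²) = √1173512 ≈ 1083.3, ∠ = arctan(766/766) ≈ 45.00°
pole (s+3): 3 + j766 → |·| = √(3²+766²) = √586765 ≈ 766.01, ∠ = arctan(766/3) ≈ 89.78°
pole (s+8): 8 + j766 → |·| = √(8²+766²) = √586820 ≈ 766.04, ∠ = arctan(766/8) ≈ 89.40°
pole (s+451): 451 + j766 → |·| = √(451²+766²) = √790157 ≈ 888.91, ∠ = arctan(766/451) ≈ 59.51°
|T| = 20 · 8.3009e+05 / 5.2161e+08 ≈ 0.031828
Gain = 20 log₁₀(0.031828) ≈ -29.94 dB
∠T = 133.50° − 238.69° = -105.19°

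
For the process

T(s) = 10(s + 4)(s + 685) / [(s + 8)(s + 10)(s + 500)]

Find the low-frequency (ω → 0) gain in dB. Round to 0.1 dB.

-3.3 dB

T(0) = 10·4·685 / (8·10·500) = 0.685
20 log₁₀(0.685) ≈ -3.29 dB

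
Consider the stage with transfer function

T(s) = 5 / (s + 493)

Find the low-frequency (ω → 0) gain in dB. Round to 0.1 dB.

-39.9 dB

T(0) = 5 / 493 ≈ 0.010142
20 log₁₀(0.010142) ≈ -39.88 dB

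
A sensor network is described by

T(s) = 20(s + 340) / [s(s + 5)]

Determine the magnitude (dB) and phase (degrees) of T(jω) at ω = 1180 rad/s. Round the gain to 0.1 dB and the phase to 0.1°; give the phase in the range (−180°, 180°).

-35.1 dB, -105.8°

At s = jω = j1180:
zero (s+340): 340 + j1180 → |·| = √(340²+1180²) = √1508000 ≈ 1228, ∠ = arctan(1180/340) ≈ 73.93°
pole (s+5): 5 + j1180 → |·| = √(5²+1180²) = √1392425 ≈ 1180, ∠ = arctan(1180/5) ≈ 89.76°
pole at origin: |s| = 1180, ∠ = 90.00° (in denominator)
|T| = 20 · 1228 / 1.3924e+06 ≈ 0.017639
Gain = 20 log₁₀(0.017639) ≈ -35.07 dB
∠T = 73.93° − 179.76° = -105.83°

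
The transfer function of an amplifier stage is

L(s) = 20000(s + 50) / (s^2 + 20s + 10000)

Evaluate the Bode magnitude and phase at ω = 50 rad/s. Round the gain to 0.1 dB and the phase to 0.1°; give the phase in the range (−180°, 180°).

45.4 dB, 37.4°

At s = jω = j50:
zero (s+50): 50 + j50 → |·| = √(50²+50²) = √5000 ≈ 70.711, ∠ = arctan(50/50) ≈ 45.00°
quadratic: (j50)² + 20·j50 + 10000 = 7500 + j1000 → |·| ≈ 7566.4, ∠ ≈ 7.59°
|L| = 20000 · 70.711 / 7566.4 ≈ 186.91
Gain = 20 log₁₀(186.91) ≈ 45.43 dB
∠L = 45.00° − 7.59° = 37.41°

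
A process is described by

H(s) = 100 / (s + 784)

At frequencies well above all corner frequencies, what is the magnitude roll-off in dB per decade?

-20 dB/decade

Each pole contributes −20 dB/decade at high frequency; each zero contributes +20 dB/decade.
Net: 0 zero(s) − 1 pole(s) → -20 dB/decade.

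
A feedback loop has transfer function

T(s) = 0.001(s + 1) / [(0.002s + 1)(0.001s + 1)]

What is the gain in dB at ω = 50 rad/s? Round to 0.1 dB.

At ω = 50 rad/s:
zero (1 + j50·1) = 1 + j50 → |·| ≈ 50.01, ∠ ≈ 88.85°
pole (1 + j50·0.002) = 1 + j0.1 → |·| ≈ 1.005, ∠ ≈ 5.71°
pole (1 + j50·0.001) = 1 + j0.05 → |·| ≈ 1.0012, ∠ ≈ 2.86°
|T| = 0.001 · 50.01 / (1.005 · 1.0012) ≈ 0.049702
Gain = 20 log₁₀(0.049702) ≈ -26.07 dB

-26.1 dB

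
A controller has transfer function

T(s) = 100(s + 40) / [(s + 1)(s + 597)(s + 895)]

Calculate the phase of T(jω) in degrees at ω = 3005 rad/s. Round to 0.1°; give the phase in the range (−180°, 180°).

At s = jω = j3005:
zero (s+40): 40 + j3005 → |·| = √(40²+3005²) = √9031625 ≈ 3005.3, ∠ = arctan(3005/40) ≈ 89.24°
pole (s+1): 1 + j3005 → |·| = √(1²+3005²) = √9030026 ≈ 3005, ∠ = arctan(3005/1) ≈ 89.98°
pole (s+597): 597 + j3005 → |·| = √(597²+3005²) = √9386434 ≈ 3063.7, ∠ = arctan(3005/597) ≈ 78.76°
pole (s+895): 895 + j3005 → |·| = √(895²+3005²) = √9831050 ≈ 3135.5, ∠ = arctan(3005/895) ≈ 73.41°
∠T = 89.24° − 242.15° = -152.91°

-152.9°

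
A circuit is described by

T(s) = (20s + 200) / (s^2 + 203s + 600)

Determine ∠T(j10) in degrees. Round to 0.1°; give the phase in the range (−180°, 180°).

-31.2°

Substitute s = j10:
Numerator: 20(j10) + 200 = 200 + j200
Denominator: (j10)^2 + 203(j10) + 600 = 500 + j2030
|N| = √(200² + 200²) ≈ 282.84, ∠N ≈ 45.00°
|D| = √(500² + 2030²) ≈ 2090.7, ∠D ≈ 76.16°
∠T = 45.00° − 76.16° = -31.16°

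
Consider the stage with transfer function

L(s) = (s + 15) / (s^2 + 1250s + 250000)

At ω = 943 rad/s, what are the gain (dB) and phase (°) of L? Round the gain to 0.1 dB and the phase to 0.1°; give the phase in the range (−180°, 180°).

Substitute s = j943:
Numerator: (j943) + 15 = 15 + j943
Denominator: (j943)^2 + 1250(j943) + 250000 = -639249 + j1178750
|N| = √(15² + 943²) ≈ 943.12, ∠N ≈ 89.09°
|D| = √(639249² + 1178750²) ≈ 1.3409e+06, ∠D ≈ 118.47°
|L| = 943.12 / 1.3409e+06 ≈ 0.00070335
Gain = 20 log₁₀(0.00070335) ≈ -63.06 dB
∠L = 89.09° − 118.47° = -29.38°

-63.1 dB, -29.4°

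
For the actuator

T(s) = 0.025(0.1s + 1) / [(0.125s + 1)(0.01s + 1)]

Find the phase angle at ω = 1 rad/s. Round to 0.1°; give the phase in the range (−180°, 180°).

At ω = 1 rad/s:
zero (1 + j1·0.1) = 1 + j0.1 → |·| ≈ 1.005, ∠ ≈ 5.71°
pole (1 + j1·0.125) = 1 + j0.125 → |·| ≈ 1.0078, ∠ ≈ 7.13°
pole (1 + j1·0.01) = 1 + j0.01 → |·| ≈ 1, ∠ ≈ 0.57°
∠T = (5.71°) − (7.13° + 0.57°) = -1.99°

-2.0°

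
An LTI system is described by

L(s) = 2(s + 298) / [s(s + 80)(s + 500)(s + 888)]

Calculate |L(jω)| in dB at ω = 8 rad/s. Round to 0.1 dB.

-113.6 dB

At s = jω = j8:
zero (s+298): 298 + j8 → |·| = √(298²+8²) = √88868 ≈ 298.11, ∠ = arctan(8/298) ≈ 1.54°
pole (s+80): 80 + j8 → |·| = √(80²+8²) = √6464 ≈ 80.399, ∠ = arctan(8/80) ≈ 5.71°
pole (s+500): 500 + j8 → |·| = √(500²+8²) = √250064 ≈ 500.06, ∠ = arctan(8/500) ≈ 0.92°
pole (s+888): 888 + j8 → |·| = √(888²+8²) = √788608 ≈ 888.04, ∠ = arctan(8/888) ≈ 0.52°
pole at origin: |s| = 8, ∠ = 90.00° (in denominator)
|L| = 2 · 298.11 / 2.8562e+08 ≈ 2.0875e-06
Gain = 20 log₁₀(2.0875e-06) ≈ -113.61 dB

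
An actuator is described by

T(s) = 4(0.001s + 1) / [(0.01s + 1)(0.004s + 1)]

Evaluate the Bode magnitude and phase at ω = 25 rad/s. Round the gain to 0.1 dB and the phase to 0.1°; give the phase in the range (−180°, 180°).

At ω = 25 rad/s:
zero (1 + j25·0.001) = 1 + j0.025 → |·| ≈ 1.0003, ∠ ≈ 1.43°
pole (1 + j25·0.01) = 1 + j0.25 → |·| ≈ 1.0308, ∠ ≈ 14.04°
pole (1 + j25·0.004) = 1 + j0.1 → |·| ≈ 1.005, ∠ ≈ 5.71°
|T| = 4 · 1.0003 / (1.0308 · 1.005) ≈ 3.8623
Gain = 20 log₁₀(3.8623) ≈ 11.74 dB
∠T = (1.43°) − (14.04° + 5.71°) = -18.32°

11.7 dB, -18.3°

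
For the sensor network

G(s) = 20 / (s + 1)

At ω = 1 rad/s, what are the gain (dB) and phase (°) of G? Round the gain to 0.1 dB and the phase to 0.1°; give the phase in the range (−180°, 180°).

Substitute s = j1:
Numerator: 20 = 20 + j0
Denominator: (j1) + 1 = 1 + j1
|N| = √(20² + 0²) ≈ 20, ∠N ≈ 0.00°
|D| = √(1² + 1²) ≈ 1.4142, ∠D ≈ 45.00°
|G| = 20 / 1.4142 ≈ 14.142
Gain = 20 log₁₀(14.142) ≈ 23.01 dB
∠G = 0.00° − 45.00° = -45.00°

23.0 dB, -45.0°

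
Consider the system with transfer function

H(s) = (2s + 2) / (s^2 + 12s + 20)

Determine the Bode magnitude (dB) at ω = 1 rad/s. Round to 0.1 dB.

-18.0 dB

Substitute s = j1:
Numerator: 2(j1) + 2 = 2 + j2
Denominator: (j1)^2 + 12(j1) + 20 = 19 + j12
|N| = √(2² + 2²) ≈ 2.8284, ∠N ≈ 45.00°
|D| = √(19² + 12²) ≈ 22.472, ∠D ≈ 32.28°
|H| = 2.8284 / 22.472 ≈ 0.12586
Gain = 20 log₁₀(0.12586) ≈ -18.00 dB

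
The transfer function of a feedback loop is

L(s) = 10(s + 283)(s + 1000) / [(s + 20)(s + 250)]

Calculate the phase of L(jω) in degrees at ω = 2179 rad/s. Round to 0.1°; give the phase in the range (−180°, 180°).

At s = jω = j2179:
zero (s+283): 283 + j2179 → |·| = √(283²+2179²) = √4828130 ≈ 2197.3, ∠ = arctan(2179/283) ≈ 82.60°
zero (s+1000): 1000 + j2179 → |·| = √(1000²+2179²) = √5748041 ≈ 2397.5, ∠ = arctan(2179/1000) ≈ 65.35°
pole (s+20): 20 + j2179 → |·| = √(20²+2179²) = √4748441 ≈ 2179.1, ∠ = arctan(2179/20) ≈ 89.47°
pole (s+250): 250 + j2179 → |·| = √(250²+2179²) = √4810541 ≈ 2193.3, ∠ = arctan(2179/250) ≈ 83.45°
∠L = 147.95° − 172.92° = -24.97°

-25.0°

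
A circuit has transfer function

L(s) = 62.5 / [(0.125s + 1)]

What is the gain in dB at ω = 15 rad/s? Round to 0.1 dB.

29.4 dB

At ω = 15 rad/s:
pole (1 + j15·0.125) = 1 + j1.875 → |·| ≈ 2.125, ∠ ≈ 61.93°
|L| = 62.5 · 1 / (2.125) ≈ 29.412
Gain = 20 log₁₀(29.412) ≈ 29.37 dB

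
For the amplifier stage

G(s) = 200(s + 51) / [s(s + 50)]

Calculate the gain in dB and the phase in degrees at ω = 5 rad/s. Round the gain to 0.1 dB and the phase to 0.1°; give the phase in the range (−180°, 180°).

At s = jω = j5:
zero (s+51): 51 + j5 → |·| = √(51²+5²) = √2626 ≈ 51.245, ∠ = arctan(5/51) ≈ 5.60°
pole (s+50): 50 + j5 → |·| = √(50²+5²) = √2525 ≈ 50.249, ∠ = arctan(5/50) ≈ 5.71°
pole at origin: |s| = 5, ∠ = 90.00° (in denominator)
|G| = 200 · 51.245 / 251.25 ≈ 40.792
Gain = 20 log₁₀(40.792) ≈ 32.21 dB
∠G = 5.60° − 95.71° = -90.11°

32.2 dB, -90.1°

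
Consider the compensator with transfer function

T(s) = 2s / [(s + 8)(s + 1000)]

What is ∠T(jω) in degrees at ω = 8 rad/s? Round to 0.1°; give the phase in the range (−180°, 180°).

44.5°

At s = jω = j8:
zero at origin: s = j8 → |·| = 8, ∠ = 90.00°
pole (s+8): 8 + j8 → |·| = √(8²+8²) = √128 ≈ 11.314, ∠ = arctan(8/8) ≈ 45.00°
pole (s+1000): 1000 + j8 → |·| = √(1000²+8²) = √1000064 ≈ 1000, ∠ = arctan(8/1000) ≈ 0.46°
∠T = 90.00° − 45.46° = 44.54°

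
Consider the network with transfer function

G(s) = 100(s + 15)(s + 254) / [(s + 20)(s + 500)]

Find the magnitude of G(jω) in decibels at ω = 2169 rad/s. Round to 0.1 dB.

At s = jω = j2169:
zero (s+15): 15 + j2169 → |·| = √(15²+2169²) = √4704786 ≈ 2169.1, ∠ = arctan(2169/15) ≈ 89.60°
zero (s+254): 254 + j2169 → |·| = √(254²+2169²) = √4769077 ≈ 2183.8, ∠ = arctan(2169/254) ≈ 83.32°
pole (s+20): 20 + j2169 → |·| = √(20²+2169²) = √4704961 ≈ 2169.1, ∠ = arctan(2169/20) ≈ 89.47°
pole (s+500): 500 + j2169 → |·| = √(500²+2169²) = √4954561 ≈ 2225.9, ∠ = arctan(2169/500) ≈ 77.02°
|G| = 100 · 4.7369e+06 / 4.8282e+06 ≈ 98.109
Gain = 20 log₁₀(98.109) ≈ 39.83 dB

39.8 dB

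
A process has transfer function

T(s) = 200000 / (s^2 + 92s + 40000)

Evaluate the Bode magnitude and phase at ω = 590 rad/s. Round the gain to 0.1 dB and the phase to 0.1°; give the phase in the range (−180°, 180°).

At s = jω = j590:
quadratic: (j590)² + 92·j590 + 40000 = -308100 + j54280 → |·| ≈ 3.1284e+05, ∠ ≈ 170.01°
|T| = 200000 / 3.1284e+05 ≈ 0.6393
Gain = 20 log₁₀(0.6393) ≈ -3.89 dB
∠T = 0.00° − 170.01° = -170.01°

-3.9 dB, -170.0°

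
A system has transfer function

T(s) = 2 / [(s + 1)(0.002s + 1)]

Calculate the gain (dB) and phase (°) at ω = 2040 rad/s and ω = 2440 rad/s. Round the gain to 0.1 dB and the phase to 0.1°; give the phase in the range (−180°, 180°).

ω = 2040: -72.6 dB, -166.2°; ω = 2440: -75.7 dB, -168.4°

At ω = 2040 rad/s:
pole (1 + j2040·1) = 1 + j2040 → |·| ≈ 2040, ∠ ≈ 89.97°
pole (1 + j2040·0.002) = 1 + j4.08 → |·| ≈ 4.2008, ∠ ≈ 76.23°
|T| = 2 · 1 / (2040 · 4.2008) ≈ 0.00023338
Gain = 20 log₁₀(0.00023338) ≈ -72.64 dB
∠T = (0°) − (89.97° + 76.23°) = -166.20°

At ω = 2440 rad/s:
pole (1 + j2440·1) = 1 + j2440 → |·| ≈ 2440, ∠ ≈ 89.98°
pole (1 + j2440·0.002) = 1 + j4.88 → |·| ≈ 4.9814, ∠ ≈ 78.42°
|T| = 2 · 1 / (2440 · 4.9814) ≈ 0.00016455
Gain = 20 log₁₀(0.00016455) ≈ -75.67 dB
∠T = (0°) − (89.98° + 78.42°) = -168.40°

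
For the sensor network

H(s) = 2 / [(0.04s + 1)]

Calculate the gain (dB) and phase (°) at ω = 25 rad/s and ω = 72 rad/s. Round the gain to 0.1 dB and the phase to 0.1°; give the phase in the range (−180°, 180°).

At ω = 25 rad/s:
pole (1 + j25·0.04) = 1 + j1 → |·| ≈ 1.4142, ∠ ≈ 45.00°
|H| = 2 · 1 / (1.4142) ≈ 1.4142
Gain = 20 log₁₀(1.4142) ≈ 3.01 dB
∠H = (0°) − (45.00°) = -45.00°

At ω = 72 rad/s:
pole (1 + j72·0.04) = 1 + j2.88 → |·| ≈ 3.0487, ∠ ≈ 70.85°
|H| = 2 · 1 / (3.0487) ≈ 0.65602
Gain = 20 log₁₀(0.65602) ≈ -3.66 dB
∠H = (0°) − (70.85°) = -70.85°

ω = 25: 3.0 dB, -45.0°; ω = 72: -3.7 dB, -70.9°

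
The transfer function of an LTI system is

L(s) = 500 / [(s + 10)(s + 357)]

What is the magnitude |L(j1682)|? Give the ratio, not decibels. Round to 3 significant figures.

0.000173

At s = jω = j1682:
pole (s+10): 10 + j1682 → |·| = √(10²+1682²) = √2829224 ≈ 1682, ∠ = arctan(1682/10) ≈ 89.66°
pole (s+357): 357 + j1682 → |·| = √(357²+1682²) = √2956573 ≈ 1719.5, ∠ = arctan(1682/357) ≈ 78.02°
|L| = 500 / 2.8922e+06 ≈ 0.00017288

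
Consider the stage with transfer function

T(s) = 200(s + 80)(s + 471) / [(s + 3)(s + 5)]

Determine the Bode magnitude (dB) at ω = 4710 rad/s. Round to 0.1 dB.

46.1 dB

At s = jω = j4710:
zero (s+80): 80 + j4710 → |·| = √(80²+4710²) = √22190500 ≈ 4710.7, ∠ = arctan(4710/80) ≈ 89.03°
zero (s+471): 471 + j4710 → |·| = √(471²+4710²) = √22405941 ≈ 4733.5, ∠ = arctan(4710/471) ≈ 84.29°
pole (s+3): 3 + j4710 → |·| = √(3²+4710²) = √22184109 ≈ 4710, ∠ = arctan(4710/3) ≈ 89.96°
pole (s+5): 5 + j4710 → |·| = √(5²+4710²) = √22184125 ≈ 4710, ∠ = arctan(4710/5) ≈ 89.94°
|T| = 200 · 2.2298e+07 / 2.2184e+07 ≈ 201.03
Gain = 20 log₁₀(201.03) ≈ 46.07 dB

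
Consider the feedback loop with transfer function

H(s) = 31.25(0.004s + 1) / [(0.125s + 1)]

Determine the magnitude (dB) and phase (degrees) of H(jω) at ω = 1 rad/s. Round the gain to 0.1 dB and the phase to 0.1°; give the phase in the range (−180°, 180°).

29.8 dB, -6.9°

At ω = 1 rad/s:
zero (1 + j1·0.004) = 1 + j0.004 → |·| ≈ 1, ∠ ≈ 0.23°
pole (1 + j1·0.125) = 1 + j0.125 → |·| ≈ 1.0078, ∠ ≈ 7.13°
|H| = 31.25 · 1 / (1.0078) ≈ 31.008
Gain = 20 log₁₀(31.008) ≈ 29.83 dB
∠H = (0.23°) − (7.13°) = -6.90°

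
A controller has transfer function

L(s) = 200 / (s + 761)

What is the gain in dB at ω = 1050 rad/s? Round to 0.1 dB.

-16.2 dB

Substitute s = j1050:
Numerator: 200 = 200 + j0
Denominator: (j1050) + 761 = 761 + j1050
|N| = √(200² + 0²) ≈ 200, ∠N ≈ 0.00°
|D| = √(761² + 1050²) ≈ 1296.8, ∠D ≈ 54.07°
|L| = 200 / 1296.8 ≈ 0.15423
Gain = 20 log₁₀(0.15423) ≈ -16.24 dB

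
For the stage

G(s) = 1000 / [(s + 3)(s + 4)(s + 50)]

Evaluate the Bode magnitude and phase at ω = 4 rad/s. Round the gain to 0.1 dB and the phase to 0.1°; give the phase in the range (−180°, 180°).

-3.0 dB, -102.7°

At s = jω = j4:
pole (s+3): 3 + j4 → |·| = √(3²+4²) = √25 ≈ 5, ∠ = arctan(4/3) ≈ 53.13°
pole (s+4): 4 + j4 → |·| = √(4²+4²) = √32 ≈ 5.6569, ∠ = arctan(4/4) ≈ 45.00°
pole (s+50): 50 + j4 → |·| = √(50²+4²) = √2516 ≈ 50.16, ∠ = arctan(4/50) ≈ 4.57°
|G| = 1000 / 1418.8 ≈ 0.70482
Gain = 20 log₁₀(0.70482) ≈ -3.04 dB
∠G = 0.00° − 102.70° = -102.70°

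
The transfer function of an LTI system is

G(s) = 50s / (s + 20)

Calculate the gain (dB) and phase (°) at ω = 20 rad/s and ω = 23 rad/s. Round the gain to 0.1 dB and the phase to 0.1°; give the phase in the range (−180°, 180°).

ω = 20: 31.0 dB, 45.0°; ω = 23: 31.5 dB, 41.0°

At s = jω = j20:
zero at origin: s = j20 → |·| = 20, ∠ = 90.00°
pole (s+20): 20 + j20 → |·| = √(20²+20²) = √800 ≈ 28.284, ∠ = arctan(20/20) ≈ 45.00°
|G| = 50 · 20 / 28.284 ≈ 35.356
Gain = 20 log₁₀(35.356) ≈ 30.97 dB
∠G = 90.00° − 45.00° = 45.00°

At s = jω = j23:
zero at origin: s = j23 → |·| = 23, ∠ = 90.00°
pole (s+20): 20 + j23 → |·| = √(20²+23²) = √929 ≈ 30.48, ∠ = arctan(23/20) ≈ 48.99°
|G| = 50 · 23 / 30.48 ≈ 37.73
Gain = 20 log₁₀(37.73) ≈ 31.53 dB
∠G = 90.00° − 48.99° = 41.01°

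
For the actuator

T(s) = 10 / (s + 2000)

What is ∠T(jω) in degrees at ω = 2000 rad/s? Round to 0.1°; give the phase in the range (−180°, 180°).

-45.0°

Substitute s = j2000:
Numerator: 10 = 10 + j0
Denominator: (j2000) + 2000 = 2000 + j2000
|N| = √(10² + 0²) ≈ 10, ∠N ≈ 0.00°
|D| = √(2000² + 2000²) ≈ 2828.4, ∠D ≈ 45.00°
∠T = 0.00° − 45.00° = -45.00°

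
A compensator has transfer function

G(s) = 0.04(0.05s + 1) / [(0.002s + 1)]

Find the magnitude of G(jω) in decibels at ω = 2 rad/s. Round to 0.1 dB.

At ω = 2 rad/s:
zero (1 + j2·0.05) = 1 + j0.1 → |·| ≈ 1.005, ∠ ≈ 5.71°
pole (1 + j2·0.002) = 1 + j0.004 → |·| ≈ 1, ∠ ≈ 0.23°
|G| = 0.04 · 1.005 / (1) ≈ 0.0402
Gain = 20 log₁₀(0.0402) ≈ -27.92 dB

-27.9 dB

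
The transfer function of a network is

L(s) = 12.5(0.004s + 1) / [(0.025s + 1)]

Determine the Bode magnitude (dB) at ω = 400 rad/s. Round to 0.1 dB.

7.4 dB

At ω = 400 rad/s:
zero (1 + j400·0.004) = 1 + j1.6 → |·| ≈ 1.8868, ∠ ≈ 57.99°
pole (1 + j400·0.025) = 1 + j10 → |·| ≈ 10.05, ∠ ≈ 84.29°
|L| = 12.5 · 1.8868 / (10.05) ≈ 2.3468
Gain = 20 log₁₀(2.3468) ≈ 7.41 dB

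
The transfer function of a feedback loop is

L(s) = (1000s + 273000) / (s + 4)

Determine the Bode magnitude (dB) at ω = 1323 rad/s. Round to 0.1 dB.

60.2 dB

Substitute s = j1323:
Numerator: 1000(j1323) + 273000 = 273000 + j1323000
Denominator: (j1323) + 4 = 4 + j1323
|N| = √(273000² + 1323000²) ≈ 1.3509e+06, ∠N ≈ 78.34°
|D| = √(4² + 1323²) ≈ 1323, ∠D ≈ 89.83°
|L| = 1.3509e+06 / 1323 ≈ 1021.1
Gain = 20 log₁₀(1021.1) ≈ 60.18 dB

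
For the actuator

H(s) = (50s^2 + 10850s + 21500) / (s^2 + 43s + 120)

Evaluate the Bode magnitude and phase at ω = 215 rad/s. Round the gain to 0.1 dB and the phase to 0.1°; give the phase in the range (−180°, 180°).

36.8 dB, -34.2°

Substitute s = j215:
Numerator: 50(j215)^2 + 10850(j215) + 21500 = -2289750 + j2332750
Denominator: (j215)^2 + 43(j215) + 120 = -46105 + j9245
|N| = √(2289750² + 2332750²) ≈ 3.2687e+06, ∠N ≈ 134.47°
|D| = √(46105² + 9245²) ≈ 47023, ∠D ≈ 168.66°
|H| = 3.2687e+06 / 47023 ≈ 69.513
Gain = 20 log₁₀(69.513) ≈ 36.84 dB
∠H = 134.47° − 168.66° = -34.19°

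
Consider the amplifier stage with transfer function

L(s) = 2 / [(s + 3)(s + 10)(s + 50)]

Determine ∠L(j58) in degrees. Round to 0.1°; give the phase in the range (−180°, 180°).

At s = jω = j58:
pole (s+3): 3 + j58 → |·| = √(3²+58²) = √3373 ≈ 58.078, ∠ = arctan(58/3) ≈ 87.04°
pole (s+10): 10 + j58 → |·| = √(10²+58²) = √3464 ≈ 58.856, ∠ = arctan(58/10) ≈ 80.22°
pole (s+50): 50 + j58 → |·| = √(50²+58²) = √5864 ≈ 76.577, ∠ = arctan(58/50) ≈ 49.24°
∠L = 0.00° − 216.50° = -216.50° ≡ 143.50° (principal value)

143.5°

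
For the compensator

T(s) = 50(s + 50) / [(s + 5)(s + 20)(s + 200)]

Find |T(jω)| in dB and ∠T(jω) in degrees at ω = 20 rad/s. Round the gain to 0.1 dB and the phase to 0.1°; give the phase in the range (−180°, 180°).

At s = jω = j20:
zero (s+50): 50 + j20 → |·| = √(50²+20²) = √2900 ≈ 53.852, ∠ = arctan(20/50) ≈ 21.80°
pole (s+5): 5 + j20 → |·| = √(5²+20²) = √425 ≈ 20.616, ∠ = arctan(20/5) ≈ 75.96°
pole (s+20): 20 + j20 → |·| = √(20²+20²) = √800 ≈ 28.284, ∠ = arctan(20/20) ≈ 45.00°
pole (s+200): 200 + j20 → |·| = √(200²+20²) = √40400 ≈ 201, ∠ = arctan(20/200) ≈ 5.71°
|T| = 50 · 53.852 / 1.172e+05 ≈ 0.022974
Gain = 20 log₁₀(0.022974) ≈ -32.78 dB
∠T = 21.80° − 126.67° = -104.87°

-32.8 dB, -104.9°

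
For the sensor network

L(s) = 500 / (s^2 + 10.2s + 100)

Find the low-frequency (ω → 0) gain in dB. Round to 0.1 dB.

L(0) = 500 / 100 = 5
20 log₁₀(5) ≈ 13.98 dB

14.0 dB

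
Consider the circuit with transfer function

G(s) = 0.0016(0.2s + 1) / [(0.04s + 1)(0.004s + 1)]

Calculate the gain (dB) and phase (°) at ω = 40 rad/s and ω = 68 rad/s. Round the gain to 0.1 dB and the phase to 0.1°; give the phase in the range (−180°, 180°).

ω = 40: -43.4 dB, 15.8°; ω = 68: -42.8 dB, 0.8°

At ω = 40 rad/s:
zero (1 + j40·0.2) = 1 + j8 → |·| ≈ 8.0623, ∠ ≈ 82.87°
pole (1 + j40·0.04) = 1 + j1.6 → |·| ≈ 1.8868, ∠ ≈ 57.99°
pole (1 + j40·0.004) = 1 + j0.16 → |·| ≈ 1.0127, ∠ ≈ 9.09°
|G| = 0.0016 · 8.0623 / (1.8868 · 1.0127) ≈ 0.0067511
Gain = 20 log₁₀(0.0067511) ≈ -43.41 dB
∠G = (82.87°) − (57.99° + 9.09°) = 15.79°

At ω = 68 rad/s:
zero (1 + j68·0.2) = 1 + j13.6 → |·| ≈ 13.637, ∠ ≈ 85.79°
pole (1 + j68·0.04) = 1 + j2.72 → |·| ≈ 2.898, ∠ ≈ 69.81°
pole (1 + j68·0.004) = 1 + j0.272 → |·| ≈ 1.0363, ∠ ≈ 15.22°
|G| = 0.0016 · 13.637 / (2.898 · 1.0363) ≈ 0.0072653
Gain = 20 log₁₀(0.0072653) ≈ -42.77 dB
∠G = (85.79°) − (69.81° + 15.22°) = 0.76°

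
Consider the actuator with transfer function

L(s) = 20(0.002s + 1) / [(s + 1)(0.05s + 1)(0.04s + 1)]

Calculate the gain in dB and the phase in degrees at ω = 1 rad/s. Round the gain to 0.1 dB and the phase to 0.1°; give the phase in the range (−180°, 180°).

At ω = 1 rad/s:
zero (1 + j1·0.002) = 1 + j0.002 → |·| ≈ 1, ∠ ≈ 0.11°
pole (1 + j1·1) = 1 + j1 → |·| ≈ 1.4142, ∠ ≈ 45.00°
pole (1 + j1·0.05) = 1 + j0.05 → |·| ≈ 1.0012, ∠ ≈ 2.86°
pole (1 + j1·0.04) = 1 + j0.04 → |·| ≈ 1.0008, ∠ ≈ 2.29°
|L| = 20 · 1 / (1.4142 · 1.0012 · 1.0008) ≈ 14.114
Gain = 20 log₁₀(14.114) ≈ 22.99 dB
∠L = (0.11°) − (45.00° + 2.86° + 2.29°) = -50.04°

23.0 dB, -50.0°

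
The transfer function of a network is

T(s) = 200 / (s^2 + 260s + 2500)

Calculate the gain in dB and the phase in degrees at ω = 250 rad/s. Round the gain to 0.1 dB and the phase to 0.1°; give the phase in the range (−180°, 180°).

-52.9 dB, -132.7°

Substitute s = j250:
Numerator: 200 = 200 + j0
Denominator: (j250)^2 + 260(j250) + 2500 = -60000 + j65000
|N| = √(200² + 0²) ≈ 200, ∠N ≈ 0.00°
|D| = √(60000² + 65000²) ≈ 88459, ∠D ≈ 132.71°
|T| = 200 / 88459 ≈ 0.0022609
Gain = 20 log₁₀(0.0022609) ≈ -52.91 dB
∠T = 0.00° − 132.71° = -132.71°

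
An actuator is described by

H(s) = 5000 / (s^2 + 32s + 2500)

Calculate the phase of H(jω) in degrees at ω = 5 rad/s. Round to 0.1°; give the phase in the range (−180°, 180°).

At s = jω = j5:
quadratic: (j5)² + 32·j5 + 2500 = 2475 + j160 → |·| ≈ 2480.2, ∠ ≈ 3.70°
∠H = 0.00° − 3.70° = -3.70°

-3.7°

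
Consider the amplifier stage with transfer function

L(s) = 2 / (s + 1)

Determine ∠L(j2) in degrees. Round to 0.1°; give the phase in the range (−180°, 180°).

Substitute s = j2:
Numerator: 2 = 2 + j0
Denominator: (j2) + 1 = 1 + j2
|N| = √(2² + 0²) ≈ 2, ∠N ≈ 0.00°
|D| = √(1² + 2²) ≈ 2.2361, ∠D ≈ 63.43°
∠L = 0.00° − 63.43° = -63.43°

-63.4°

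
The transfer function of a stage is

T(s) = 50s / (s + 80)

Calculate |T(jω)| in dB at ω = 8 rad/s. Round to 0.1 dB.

At s = jω = j8:
zero at origin: s = j8 → |·| = 8, ∠ = 90.00°
pole (s+80): 80 + j8 → |·| = √(80²+8²) = √6464 ≈ 80.399, ∠ = arctan(8/80) ≈ 5.71°
|T| = 50 · 8 / 80.399 ≈ 4.9752
Gain = 20 log₁₀(4.9752) ≈ 13.94 dB

13.9 dB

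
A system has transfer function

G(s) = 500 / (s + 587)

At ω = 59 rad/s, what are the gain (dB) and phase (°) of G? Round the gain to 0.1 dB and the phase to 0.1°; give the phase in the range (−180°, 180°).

-1.4 dB, -5.7°

Substitute s = j59:
Numerator: 500 = 500 + j0
Denominator: (j59) + 587 = 587 + j59
|N| = √(500² + 0²) ≈ 500, ∠N ≈ 0.00°
|D| = √(587² + 59²) ≈ 589.96, ∠D ≈ 5.74°
|G| = 500 / 589.96 ≈ 0.84752
Gain = 20 log₁₀(0.84752) ≈ -1.44 dB
∠G = 0.00° − 5.74° = -5.74°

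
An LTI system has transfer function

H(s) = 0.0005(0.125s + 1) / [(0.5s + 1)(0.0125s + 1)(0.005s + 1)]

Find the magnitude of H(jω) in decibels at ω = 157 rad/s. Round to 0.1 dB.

-87.0 dB

At ω = 157 rad/s:
zero (1 + j157·0.125) = 1 + j19.625 → |·| ≈ 19.65, ∠ ≈ 87.08°
pole (1 + j157·0.5) = 1 + j78.5 → |·| ≈ 78.506, ∠ ≈ 89.27°
pole (1 + j157·0.0125) = 1 + j1.9625 → |·| ≈ 2.2026, ∠ ≈ 63.00°
pole (1 + j157·0.005) = 1 + j0.785 → |·| ≈ 1.2713, ∠ ≈ 38.13°
|H| = 0.0005 · 19.65 / (78.506 · 2.2026 · 1.2713) ≈ 4.4694e-05
Gain = 20 log₁₀(4.4694e-05) ≈ -87.00 dB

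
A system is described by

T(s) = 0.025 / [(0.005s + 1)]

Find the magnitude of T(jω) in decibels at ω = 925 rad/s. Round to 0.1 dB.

-45.5 dB

At ω = 925 rad/s:
pole (1 + j925·0.005) = 1 + j4.625 → |·| ≈ 4.7319, ∠ ≈ 77.80°
|T| = 0.025 · 1 / (4.7319) ≈ 0.0052833
Gain = 20 log₁₀(0.0052833) ≈ -45.54 dB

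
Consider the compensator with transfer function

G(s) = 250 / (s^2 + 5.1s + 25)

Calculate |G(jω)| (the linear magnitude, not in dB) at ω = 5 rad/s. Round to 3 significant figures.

At s = jω = j5:
quadratic: (j5)² + 5.1·j5 + 25 = 0 + j25.5 → |·| ≈ 25.5, ∠ ≈ 90.00°
|G| = 250 / 25.5 ≈ 9.8039

9.80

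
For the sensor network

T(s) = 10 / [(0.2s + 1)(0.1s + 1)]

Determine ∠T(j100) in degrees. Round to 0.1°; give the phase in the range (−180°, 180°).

-171.4°

At ω = 100 rad/s:
pole (1 + j100·0.2) = 1 + j20 → |·| ≈ 20.025, ∠ ≈ 87.14°
pole (1 + j100·0.1) = 1 + j10 → |·| ≈ 10.05, ∠ ≈ 84.29°
∠T = (0°) − (87.14° + 84.29°) = -171.43°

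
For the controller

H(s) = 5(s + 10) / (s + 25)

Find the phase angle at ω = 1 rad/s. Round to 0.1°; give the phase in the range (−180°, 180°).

3.4°

At s = jω = j1:
zero (s+10): 10 + j1 → |·| = √(10²+1²) = √101 ≈ 10.05, ∠ = arctan(1/10) ≈ 5.71°
pole (s+25): 25 + j1 → |·| = √(25²+1²) = √626 ≈ 25.02, ∠ = arctan(1/25) ≈ 2.29°
∠H = 5.71° − 2.29° = 3.42°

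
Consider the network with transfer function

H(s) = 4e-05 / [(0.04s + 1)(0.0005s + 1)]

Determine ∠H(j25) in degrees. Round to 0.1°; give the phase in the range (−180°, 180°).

-45.7°

At ω = 25 rad/s:
pole (1 + j25·0.04) = 1 + j1 → |·| ≈ 1.4142, ∠ ≈ 45.00°
pole (1 + j25·0.0005) = 1 + j0.0125 → |·| ≈ 1.0001, ∠ ≈ 0.72°
∠H = (0°) − (45.00° + 0.72°) = -45.72°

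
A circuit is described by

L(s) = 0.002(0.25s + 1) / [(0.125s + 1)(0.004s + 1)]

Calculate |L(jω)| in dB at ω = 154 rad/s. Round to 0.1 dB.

-49.4 dB

At ω = 154 rad/s:
zero (1 + j154·0.25) = 1 + j38.5 → |·| ≈ 38.513, ∠ ≈ 88.51°
pole (1 + j154·0.125) = 1 + j19.25 → |·| ≈ 19.276, ∠ ≈ 87.03°
pole (1 + j154·0.004) = 1 + j0.616 → |·| ≈ 1.1745, ∠ ≈ 31.63°
|L| = 0.002 · 38.513 / (19.276 · 1.1745) ≈ 0.0034023
Gain = 20 log₁₀(0.0034023) ≈ -49.36 dB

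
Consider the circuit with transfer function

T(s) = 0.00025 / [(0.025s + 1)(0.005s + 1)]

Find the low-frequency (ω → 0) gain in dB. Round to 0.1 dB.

T(0) = 0.00025 · 1 / 1 = 0.00025
20 log₁₀(0.00025) ≈ -72.04 dB

-72.0 dB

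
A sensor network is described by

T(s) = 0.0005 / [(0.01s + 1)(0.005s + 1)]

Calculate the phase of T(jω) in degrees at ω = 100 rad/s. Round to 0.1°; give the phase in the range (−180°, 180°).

At ω = 100 rad/s:
pole (1 + j100·0.01) = 1 + j1 → |·| ≈ 1.4142, ∠ ≈ 45.00°
pole (1 + j100·0.005) = 1 + j0.5 → |·| ≈ 1.118, ∠ ≈ 26.57°
∠T = (0°) − (45.00° + 26.57°) = -71.57°

-71.6°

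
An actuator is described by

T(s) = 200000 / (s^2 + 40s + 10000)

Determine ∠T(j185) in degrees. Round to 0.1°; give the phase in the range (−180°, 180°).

-163.0°

At s = jω = j185:
quadratic: (j185)² + 40·j185 + 10000 = -24225 + j7400 → |·| ≈ 25330, ∠ ≈ 163.01°
∠T = 0.00° − 163.01° = -163.01°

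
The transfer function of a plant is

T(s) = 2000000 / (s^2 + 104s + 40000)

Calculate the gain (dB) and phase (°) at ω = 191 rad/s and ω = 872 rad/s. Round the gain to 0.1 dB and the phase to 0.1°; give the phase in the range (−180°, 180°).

ω = 191: 39.9 dB, -80.0°; ω = 872: 8.8 dB, -172.8°

At s = jω = j191:
quadratic: (j191)² + 104·j191 + 40000 = 3519 + j19864 → |·| ≈ 20173, ∠ ≈ 79.95°
|T| = 2000000 / 20173 ≈ 99.142
Gain = 20 log₁₀(99.142) ≈ 39.93 dB
∠T = 0.00° − 79.95° = -79.95°

At s = jω = j872:
quadratic: (j872)² + 104·j872 + 40000 = -720384 + j90688 → |·| ≈ 7.2607e+05, ∠ ≈ 172.82°
|T| = 2000000 / 7.2607e+05 ≈ 2.7546
Gain = 20 log₁₀(2.7546) ≈ 8.80 dB
∠T = 0.00° − 172.82° = -172.82°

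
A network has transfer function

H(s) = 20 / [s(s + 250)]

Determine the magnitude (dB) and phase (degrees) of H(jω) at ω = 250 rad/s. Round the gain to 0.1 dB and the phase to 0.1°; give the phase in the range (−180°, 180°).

At s = jω = j250:
pole (s+250): 250 + j250 → |·| = √(250²+250²) = √125000 ≈ 353.55, ∠ = arctan(250/250) ≈ 45.00°
pole at origin: |s| = 250, ∠ = 90.00° (in denominator)
|H| = 20 / 88388 ≈ 0.00022628
Gain = 20 log₁₀(0.00022628) ≈ -72.91 dB
∠H = 0.00° − 135.00° = -135.00°

-72.9 dB, -135.0°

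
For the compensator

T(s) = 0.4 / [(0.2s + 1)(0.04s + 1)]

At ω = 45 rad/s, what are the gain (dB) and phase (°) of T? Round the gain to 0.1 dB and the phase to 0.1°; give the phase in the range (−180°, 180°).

At ω = 45 rad/s:
pole (1 + j45·0.2) = 1 + j9 → |·| ≈ 9.0554, ∠ ≈ 83.66°
pole (1 + j45·0.04) = 1 + j1.8 → |·| ≈ 2.0591, ∠ ≈ 60.95°
|T| = 0.4 · 1 / (9.0554 · 2.0591) ≈ 0.021452
Gain = 20 log₁₀(0.021452) ≈ -33.37 dB
∠T = (0°) − (83.66° + 60.95°) = -144.61°

-33.4 dB, -144.6°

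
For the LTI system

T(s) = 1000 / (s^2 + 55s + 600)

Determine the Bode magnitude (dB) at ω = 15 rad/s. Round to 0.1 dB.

0.9 dB

Substitute s = j15:
Numerator: 1000 = 1000 + j0
Denominator: (j15)^2 + 55(j15) + 600 = 375 + j825
|N| = √(1000² + 0²) ≈ 1000, ∠N ≈ 0.00°
|D| = √(375² + 825²) ≈ 906.23, ∠D ≈ 65.56°
|T| = 1000 / 906.23 ≈ 1.1035
Gain = 20 log₁₀(1.1035) ≈ 0.86 dB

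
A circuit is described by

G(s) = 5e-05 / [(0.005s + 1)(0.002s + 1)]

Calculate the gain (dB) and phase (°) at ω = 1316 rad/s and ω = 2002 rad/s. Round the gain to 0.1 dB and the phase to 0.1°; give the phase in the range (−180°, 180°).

At ω = 1316 rad/s:
pole (1 + j1316·0.005) = 1 + j6.58 → |·| ≈ 6.6556, ∠ ≈ 81.36°
pole (1 + j1316·0.002) = 1 + j2.632 → |·| ≈ 2.8156, ∠ ≈ 69.20°
|G| = 5e-05 · 1 / (6.6556 · 2.8156) ≈ 2.6682e-06
Gain = 20 log₁₀(2.6682e-06) ≈ -111.48 dB
∠G = (0°) − (81.36° + 69.20°) = -150.56°

At ω = 2002 rad/s:
pole (1 + j2002·0.005) = 1 + j10.01 → |·| ≈ 10.06, ∠ ≈ 84.30°
pole (1 + j2002·0.002) = 1 + j4.004 → |·| ≈ 4.127, ∠ ≈ 75.98°
|G| = 5e-05 · 1 / (10.06 · 4.127) ≈ 1.2043e-06
Gain = 20 log₁₀(1.2043e-06) ≈ -118.39 dB
∠G = (0°) − (84.30° + 75.98°) = -160.28°

ω = 1316: -111.5 dB, -150.6°; ω = 2002: -118.4 dB, -160.3°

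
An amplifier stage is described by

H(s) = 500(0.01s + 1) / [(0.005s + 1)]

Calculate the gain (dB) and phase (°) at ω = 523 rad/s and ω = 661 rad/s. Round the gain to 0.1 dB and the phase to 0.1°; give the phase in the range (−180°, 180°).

ω = 523: 59.6 dB, 10.1°; ω = 661: 59.7 dB, 8.2°

At ω = 523 rad/s:
zero (1 + j523·0.01) = 1 + j5.23 → |·| ≈ 5.3247, ∠ ≈ 79.18°
pole (1 + j523·0.005) = 1 + j2.615 → |·| ≈ 2.7997, ∠ ≈ 69.07°
|H| = 500 · 5.3247 / (2.7997) ≈ 950.94
Gain = 20 log₁₀(950.94) ≈ 59.56 dB
∠H = (79.18°) − (69.07°) = 10.11°

At ω = 661 rad/s:
zero (1 + j661·0.01) = 1 + j6.61 → |·| ≈ 6.6852, ∠ ≈ 81.40°
pole (1 + j661·0.005) = 1 + j3.305 → |·| ≈ 3.453, ∠ ≈ 73.17°
|H| = 500 · 6.6852 / (3.453) ≈ 968.03
Gain = 20 log₁₀(968.03) ≈ 59.72 dB
∠H = (81.40°) − (73.17°) = 8.23°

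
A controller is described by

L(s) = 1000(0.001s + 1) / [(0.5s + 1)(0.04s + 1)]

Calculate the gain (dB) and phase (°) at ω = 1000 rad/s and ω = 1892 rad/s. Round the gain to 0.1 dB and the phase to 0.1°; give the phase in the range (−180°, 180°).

ω = 1000: -23.0 dB, -133.5°; ω = 1892: -30.5 dB, -117.0°

At ω = 1000 rad/s:
zero (1 + j1000·0.001) = 1 + j1 → |·| ≈ 1.4142, ∠ ≈ 45.00°
pole (1 + j1000·0.5) = 1 + j500 → |·| ≈ 500, ∠ ≈ 89.89°
pole (1 + j1000·0.04) = 1 + j40 → |·| ≈ 40.012, ∠ ≈ 88.57°
|L| = 1000 · 1.4142 / (500 · 40.012) ≈ 0.070689
Gain = 20 log₁₀(0.070689) ≈ -23.01 dB
∠L = (45.00°) − (89.89° + 88.57°) = -133.46°

At ω = 1892 rad/s:
zero (1 + j1892·0.001) = 1 + j1.892 → |·| ≈ 2.14, ∠ ≈ 62.14°
pole (1 + j1892·0.5) = 1 + j946 → |·| ≈ 946, ∠ ≈ 89.94°
pole (1 + j1892·0.04) = 1 + j75.68 → |·| ≈ 75.687, ∠ ≈ 89.24°
|L| = 1000 · 2.14 / (946 · 75.687) ≈ 0.029888
Gain = 20 log₁₀(0.029888) ≈ -30.49 dB
∠L = (62.14°) − (89.94° + 89.24°) = -117.04°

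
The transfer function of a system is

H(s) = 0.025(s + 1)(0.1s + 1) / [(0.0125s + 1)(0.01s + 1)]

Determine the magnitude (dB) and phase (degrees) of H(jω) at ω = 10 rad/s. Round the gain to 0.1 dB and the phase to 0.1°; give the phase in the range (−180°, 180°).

-9.1 dB, 116.5°

At ω = 10 rad/s:
zero (1 + j10·1) = 1 + j10 → |·| ≈ 10.05, ∠ ≈ 84.29°
zero (1 + j10·0.1) = 1 + j1 → |·| ≈ 1.4142, ∠ ≈ 45.00°
pole (1 + j10·0.0125) = 1 + j0.125 → |·| ≈ 1.0078, ∠ ≈ 7.13°
pole (1 + j10·0.01) = 1 + j0.1 → |·| ≈ 1.005, ∠ ≈ 5.71°
|H| = 0.025 · 10.05 · 1.4142 / (1.0078 · 1.005) ≈ 0.35081
Gain = 20 log₁₀(0.35081) ≈ -9.10 dB
∠H = (84.29° + 45.00°) − (7.13° + 5.71°) = 116.45°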